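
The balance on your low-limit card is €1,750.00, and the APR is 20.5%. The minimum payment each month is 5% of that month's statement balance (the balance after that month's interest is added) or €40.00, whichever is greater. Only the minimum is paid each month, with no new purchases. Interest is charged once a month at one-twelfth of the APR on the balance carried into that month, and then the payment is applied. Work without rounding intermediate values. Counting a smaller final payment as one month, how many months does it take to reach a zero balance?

48 months

Monthly rate r = 20.5%/12 = 1.70833% = 0.0170833.
While 5% of the post-interest balance exceeds €40.00, each month B ← (B·(1+r))·(1 − 0.05), i.e. B shrinks by the factor (1+r)·0.95 = 0.96623.
This holds for months 1–24. Entering month 25 the balance is €767.29; 5% of the post-interest balance is now below €40.00, so the flat €40.00 minimum applies from here.
From month 25 a fixed €40.00 at rate r clears €767.29 in 24 more payments. Total: 24 + 24 = 48 months.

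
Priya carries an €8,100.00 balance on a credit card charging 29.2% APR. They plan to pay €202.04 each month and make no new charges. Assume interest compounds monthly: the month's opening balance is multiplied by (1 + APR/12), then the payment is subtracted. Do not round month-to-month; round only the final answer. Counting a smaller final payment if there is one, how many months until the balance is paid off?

Monthly rate r = 29.2%/12 = 2.43333% = 0.0243333.
Recurrence: B ← B·(1+r) − €202.04.
Month 1: interest €197.10; balance after payment €8,095.06.
Month 2: interest €196.98; balance after payment €8,090.00.
Closed form: n = −ln(1 − rB₀/P)/ln(1+r) = −ln(0.024451)/ln(1.02433) ≈ 154.359, so the balance reaches zero during payment 155.

155 months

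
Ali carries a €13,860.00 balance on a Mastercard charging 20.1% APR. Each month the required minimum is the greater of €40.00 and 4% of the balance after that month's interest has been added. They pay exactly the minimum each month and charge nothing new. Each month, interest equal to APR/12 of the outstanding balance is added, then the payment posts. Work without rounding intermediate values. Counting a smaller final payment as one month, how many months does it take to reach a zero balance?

Monthly rate r = 20.1%/12 = 1.675% = 0.01675.
While 4% of the post-interest balance exceeds €40.00, each month B ← (B·(1+r))·(1 − 0.04), i.e. B shrinks by the factor (1+r)·0.96 = 0.97608.
This holds for months 1–110. Entering month 111 the balance is €966.40; 4% of the post-interest balance is now below €40.00, so the flat €40.00 minimum applies from here.
From month 111 a fixed €40.00 at rate r clears €966.40 in 32 more payments. Total: 110 + 32 = 142 months.

142 months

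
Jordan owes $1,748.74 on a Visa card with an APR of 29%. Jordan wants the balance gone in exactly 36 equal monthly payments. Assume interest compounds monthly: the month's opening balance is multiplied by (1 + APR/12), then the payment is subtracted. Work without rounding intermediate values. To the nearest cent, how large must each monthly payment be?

$73.28

Monthly rate r = 29%/12 = 2.41667% = 0.0241667.
Level-payment amortization: P = B₀·r / (1 − (1+r)^(−n)) = 1748.74·0.0241667 / (1 − 1.02417^(−36)).
Denominator 1 − (1+r)^(−36) = 0.576691417.
P = 42.2612 / 0.576691417 ≈ 73.28.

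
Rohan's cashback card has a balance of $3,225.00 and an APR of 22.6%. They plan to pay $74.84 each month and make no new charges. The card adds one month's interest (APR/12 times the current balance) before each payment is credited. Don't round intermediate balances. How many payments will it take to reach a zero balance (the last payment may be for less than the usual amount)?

90 months

Monthly rate r = 22.6%/12 = 1.88333% = 0.0188333.
Recurrence: B ← B·(1+r) − $74.84.
Month 1: interest $60.74; balance after payment $3,210.90.
Month 2: interest $60.47; balance after payment $3,196.53.
Closed form: n = −ln(1 − rB₀/P)/ln(1+r) = −ln(0.18844)/ln(1.01883) ≈ 89.451, so the balance reaches zero during payment 90.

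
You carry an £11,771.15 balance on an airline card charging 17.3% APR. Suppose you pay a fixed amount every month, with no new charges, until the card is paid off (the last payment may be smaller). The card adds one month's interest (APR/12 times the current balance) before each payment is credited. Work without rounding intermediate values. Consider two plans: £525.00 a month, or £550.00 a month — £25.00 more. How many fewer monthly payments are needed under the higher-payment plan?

Monthly rate r = 17.3%/12 = 1.44167% = 0.0144167.
At £525.00/mo: n = ⌈−ln(1 − rB₀/P)/ln(1+r)⌉ = 28 payments (last £146.26); total interest = total paid − £11,771.15 = £2,550.11.
At £550.00/mo: 26 payments (last £427.83); total interest £2,406.68.
Payments saved = 28 − 26 = 2.

2 fewer payments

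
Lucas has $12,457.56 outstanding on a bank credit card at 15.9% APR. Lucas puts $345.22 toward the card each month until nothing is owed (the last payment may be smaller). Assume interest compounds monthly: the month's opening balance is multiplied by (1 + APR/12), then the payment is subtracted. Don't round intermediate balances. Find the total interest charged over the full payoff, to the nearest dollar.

$4,599

Monthly rate r = 15.9%/12 = 1.325% = 0.01325.
Payoff takes n = ⌈−ln(1 − rB₀/P)/ln(1+r)⌉ = ⌈49.408⌉ = 50 payments; the last is $141.26.
Total paid = 49·$345.22 + $141.26 = $17,057.04.
Total interest = total paid − principal = $17,057.04 − $12,457.56 = $4,599.48.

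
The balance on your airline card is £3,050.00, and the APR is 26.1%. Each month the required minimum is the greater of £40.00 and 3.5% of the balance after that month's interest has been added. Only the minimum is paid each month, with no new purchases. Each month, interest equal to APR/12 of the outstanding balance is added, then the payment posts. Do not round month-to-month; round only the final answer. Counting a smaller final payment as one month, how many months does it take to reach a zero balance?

Monthly rate r = 26.1%/12 = 2.175% = 0.02175.
While 3.5% of the post-interest balance exceeds £40.00, each month B ← (B·(1+r))·(1 − 0.035), i.e. B shrinks by the factor (1+r)·0.965 = 0.98599.
This holds for months 1–72. Entering month 73 the balance is £1,104.28; 3.5% of the post-interest balance is now below £40.00, so the flat £40.00 minimum applies from here.
From month 73 a fixed £40.00 at rate r clears £1,104.28 in 43 more payments. Total: 72 + 43 = 115 months.

115 months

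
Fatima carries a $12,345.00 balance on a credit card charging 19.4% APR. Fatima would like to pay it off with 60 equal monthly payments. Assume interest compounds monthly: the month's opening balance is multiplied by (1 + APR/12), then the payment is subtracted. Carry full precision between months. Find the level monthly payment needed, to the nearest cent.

$322.96

Monthly rate r = 19.4%/12 = 1.61667% = 0.0161667.
Level-payment amortization: P = B₀·r / (1 − (1+r)^(−n)) = 12345.00·0.0161667 / (1 − 1.01617^(−60)).
Denominator 1 − (1+r)^(−60) = 0.617964851.
P = 199.577 / 0.617964851 ≈ 322.96.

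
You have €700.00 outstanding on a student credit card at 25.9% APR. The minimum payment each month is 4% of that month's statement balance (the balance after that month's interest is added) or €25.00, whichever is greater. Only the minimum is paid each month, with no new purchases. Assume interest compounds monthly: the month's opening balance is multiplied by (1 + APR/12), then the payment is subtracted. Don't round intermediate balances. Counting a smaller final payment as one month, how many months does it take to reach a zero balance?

Monthly rate r = 25.9%/12 = 2.15833% = 0.0215833.
While 4% of the post-interest balance exceeds €25.00, each month B ← (B·(1+r))·(1 − 0.04), i.e. B shrinks by the factor (1+r)·0.96 = 0.98072.
This holds for months 1–7. Entering month 8 the balance is €610.82; 4% of the post-interest balance is now below €25.00, so the flat €25.00 minimum applies from here.
From month 8 a fixed €25.00 at rate r clears €610.82 in 36 more payments. Total: 7 + 36 = 43 months.

43 months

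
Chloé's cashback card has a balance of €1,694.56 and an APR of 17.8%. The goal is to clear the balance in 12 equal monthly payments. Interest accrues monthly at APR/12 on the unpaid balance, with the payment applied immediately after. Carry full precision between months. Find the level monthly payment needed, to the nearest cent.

€155.20

Monthly rate r = 17.8%/12 = 1.48333% = 0.0148333.
Level-payment amortization: P = B₀·r / (1 − (1+r)^(−n)) = 1694.56·0.0148333 / (1 − 1.01483^(−12)).
Denominator 1 − (1+r)^(−12) = 0.161962764.
P = 25.136 / 0.161962764 ≈ 155.20.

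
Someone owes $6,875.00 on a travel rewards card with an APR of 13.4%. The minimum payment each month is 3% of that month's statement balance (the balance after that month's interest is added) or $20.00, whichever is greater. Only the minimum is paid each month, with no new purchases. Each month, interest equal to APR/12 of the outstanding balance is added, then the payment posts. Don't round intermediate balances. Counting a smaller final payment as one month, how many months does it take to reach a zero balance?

Monthly rate r = 13.4%/12 = 1.11667% = 0.0111667.
While 3% of the post-interest balance exceeds $20.00, each month B ← (B·(1+r))·(1 − 0.03), i.e. B shrinks by the factor (1+r)·0.97 = 0.98083.
This holds for months 1–122. Entering month 123 the balance is $648.33; 3% of the post-interest balance is now below $20.00, so the flat $20.00 minimum applies from here.
From month 123 a fixed $20.00 at rate r clears $648.33 in 41 more payments. Total: 122 + 41 = 163 months.

163 months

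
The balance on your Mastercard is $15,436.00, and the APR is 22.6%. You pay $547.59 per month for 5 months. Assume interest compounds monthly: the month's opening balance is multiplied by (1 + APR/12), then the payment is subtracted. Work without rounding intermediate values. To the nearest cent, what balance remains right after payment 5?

Monthly rate r = 22.6%/12 = 1.88333% = 0.0188333.
Each month: B ← B·(1+r) − $547.59.
Month 1: interest $290.71; balance after payment $15,179.12.
Month 2: interest $285.87; balance after payment $14,917.40.
Month 3: interest $280.94; balance after payment $14,650.76.
Month 4: interest $275.92; balance after payment $14,379.09.
Month 5: interest $270.81; balance after payment $14,102.31.

$14,102.31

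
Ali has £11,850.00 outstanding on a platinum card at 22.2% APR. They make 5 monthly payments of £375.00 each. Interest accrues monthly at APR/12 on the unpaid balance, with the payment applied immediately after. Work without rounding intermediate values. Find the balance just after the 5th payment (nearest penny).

£11,041.77

Monthly rate r = 22.2%/12 = 1.85% = 0.0185.
Each month: B ← B·(1+r) − £375.00.
Month 1: interest £219.22; balance after payment £11,694.23.
Month 2: interest £216.34; balance after payment £11,535.57.
Month 3: interest £213.41; balance after payment £11,373.98.
Month 4: interest £210.42; balance after payment £11,209.39.
Month 5: interest £207.37; balance after payment £11,041.77.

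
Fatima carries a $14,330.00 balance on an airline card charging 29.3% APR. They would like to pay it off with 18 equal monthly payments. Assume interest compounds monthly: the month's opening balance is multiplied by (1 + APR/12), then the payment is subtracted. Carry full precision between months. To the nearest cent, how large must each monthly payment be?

$993.36

Monthly rate r = 29.3%/12 = 2.44167% = 0.0244167.
Level-payment amortization: P = B₀·r / (1 − (1+r)^(−n)) = 14330.00·0.0244167 / (1 − 1.02442^(−18)).
Denominator 1 − (1+r)^(−18) = 0.352230404.
P = 349.891 / 0.352230404 ≈ 993.36.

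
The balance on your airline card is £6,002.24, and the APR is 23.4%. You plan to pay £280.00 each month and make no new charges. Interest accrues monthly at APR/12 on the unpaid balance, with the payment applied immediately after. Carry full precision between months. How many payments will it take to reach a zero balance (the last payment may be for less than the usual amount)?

29 payments

Monthly rate r = 23.4%/12 = 1.95% = 0.0195.
Recurrence: B ← B·(1+r) − £280.00.
Month 1: interest £117.04; balance after payment £5,839.28.
Month 2: interest £113.87; balance after payment £5,673.15.
Closed form: n = −ln(1 − rB₀/P)/ln(1+r) = −ln(0.58199)/ln(1.0195) ≈ 28.029, so the balance reaches zero during payment 29.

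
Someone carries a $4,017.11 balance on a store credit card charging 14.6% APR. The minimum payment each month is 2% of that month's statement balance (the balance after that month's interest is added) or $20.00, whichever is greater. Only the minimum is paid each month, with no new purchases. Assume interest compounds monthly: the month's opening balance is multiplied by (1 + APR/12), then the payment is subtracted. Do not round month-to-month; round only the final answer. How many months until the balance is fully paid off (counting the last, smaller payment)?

249 months

Monthly rate r = 14.6%/12 = 1.21667% = 0.0121667.
While 2% of the post-interest balance exceeds $20.00, each month B ← (B·(1+r))·(1 − 0.02), i.e. B shrinks by the factor (1+r)·0.98 = 0.99192.
This holds for months 1–173. Entering month 174 the balance is $987.70; 2% of the post-interest balance is now below $20.00, so the flat $20.00 minimum applies from here.
From month 174 a fixed $20.00 at rate r clears $987.70 in 76 more payments. Total: 173 + 76 = 249 months.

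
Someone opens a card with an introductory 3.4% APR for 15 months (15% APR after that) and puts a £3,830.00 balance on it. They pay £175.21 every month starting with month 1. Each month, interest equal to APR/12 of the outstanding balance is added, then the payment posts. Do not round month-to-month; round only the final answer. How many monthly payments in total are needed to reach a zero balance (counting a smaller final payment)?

Promo months 1–15 at r₀ = 3.4%/12 = 0.00283333; months 16+ at r₁ = 15%/12 = 0.0125.
After month 15: iterate B ← B·(1+r₀) − £175.21 for 15 months → £1,315.12.
Then at r₁ with £175.21/mo: n₂ = −ln(1 − r₁·B/P)/ln(1+r₁) ≈ 7.93 → 8 more payments.

23 months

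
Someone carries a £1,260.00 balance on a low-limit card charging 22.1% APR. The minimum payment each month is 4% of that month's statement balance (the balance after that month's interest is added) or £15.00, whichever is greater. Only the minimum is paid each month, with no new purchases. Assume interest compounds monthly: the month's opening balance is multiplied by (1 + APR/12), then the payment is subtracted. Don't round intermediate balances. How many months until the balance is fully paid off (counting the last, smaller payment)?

88 months

Monthly rate r = 22.1%/12 = 1.84167% = 0.0184167.
While 4% of the post-interest balance exceeds £15.00, each month B ← (B·(1+r))·(1 − 0.04), i.e. B shrinks by the factor (1+r)·0.96 = 0.97768.
This holds for months 1–55. Entering month 56 the balance is £364.07; 4% of the post-interest balance is now below £15.00, so the flat £15.00 minimum applies from here.
From month 56 a fixed £15.00 at rate r clears £364.07 in 33 more payments. Total: 55 + 33 = 88 months.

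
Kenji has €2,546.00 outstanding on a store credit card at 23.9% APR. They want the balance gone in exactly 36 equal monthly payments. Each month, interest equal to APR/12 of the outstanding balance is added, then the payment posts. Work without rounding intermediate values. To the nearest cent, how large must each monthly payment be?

Monthly rate r = 23.9%/12 = 1.99167% = 0.0199167.
Level-payment amortization: P = B₀·r / (1 − (1+r)^(−n)) = 2546.00·0.0199167 / (1 − 1.01992^(−36)).
Denominator 1 − (1+r)^(−36) = 0.508332835.
P = 50.7078 / 0.508332835 ≈ 99.75.

€99.75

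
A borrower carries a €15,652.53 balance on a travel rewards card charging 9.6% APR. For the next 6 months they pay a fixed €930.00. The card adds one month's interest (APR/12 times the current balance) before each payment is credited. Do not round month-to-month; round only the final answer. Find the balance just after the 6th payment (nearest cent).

€10,726.24

Monthly rate r = 9.6%/12 = 0.8% = 0.008.
Each month: B ← B·(1+r) − €930.00.
Month 1: interest €125.22; balance after payment €14,847.75.
Month 2: interest €118.78; balance after payment €14,036.53.
Month 3: interest €112.29; balance after payment €13,218.82.
Month 4: interest €105.75; balance after payment €12,394.58.
Month 5: interest €99.16; balance after payment €11,563.73.
Month 6: interest €92.51; balance after payment €10,726.24.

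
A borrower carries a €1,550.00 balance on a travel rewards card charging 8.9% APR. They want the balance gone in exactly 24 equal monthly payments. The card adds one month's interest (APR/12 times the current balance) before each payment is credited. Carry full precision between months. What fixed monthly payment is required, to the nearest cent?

€70.74

Monthly rate r = 8.9%/12 = 0.741667% = 0.00741667.
Level-payment amortization: P = B₀·r / (1 − (1+r)^(−n)) = 1550.00·0.00741667 / (1 − 1.00742^(−24)).
Denominator 1 − (1+r)^(−24) = 0.162507661.
P = 11.4958 / 0.162507661 ≈ 70.74.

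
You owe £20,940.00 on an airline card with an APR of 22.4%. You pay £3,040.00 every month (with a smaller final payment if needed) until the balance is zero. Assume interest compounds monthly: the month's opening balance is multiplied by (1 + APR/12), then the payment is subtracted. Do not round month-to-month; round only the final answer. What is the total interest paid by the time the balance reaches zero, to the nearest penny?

Monthly rate r = 22.4%/12 = 1.86667% = 0.0186667.
Payoff takes n = ⌈−ln(1 − rB₀/P)/ln(1+r)⌉ = ⌈7.442⌉ = 8 payments; the last is £1,349.52.
Total paid = 7·£3,040.00 + £1,349.52 = £22,629.52.
Total interest = total paid − principal = £22,629.52 − £20,940.00 = £1,689.52.

£1,689.52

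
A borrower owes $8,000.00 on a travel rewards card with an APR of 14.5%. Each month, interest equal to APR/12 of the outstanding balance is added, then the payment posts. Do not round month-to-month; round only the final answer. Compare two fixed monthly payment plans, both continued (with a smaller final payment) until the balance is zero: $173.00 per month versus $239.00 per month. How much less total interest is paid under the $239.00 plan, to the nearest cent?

$1,471.40

Monthly rate r = 14.5%/12 = 1.20833% = 0.0120833.
At $173.00/mo: n = ⌈−ln(1 − rB₀/P)/ln(1+r)⌉ = 69 payments (last $20.85); total interest = total paid − $8,000.00 = $3,784.85.
At $239.00/mo: 44 payments (last $36.45); total interest $2,313.45.
Interest saved = $3,784.85 − $2,313.45 = $1,471.40.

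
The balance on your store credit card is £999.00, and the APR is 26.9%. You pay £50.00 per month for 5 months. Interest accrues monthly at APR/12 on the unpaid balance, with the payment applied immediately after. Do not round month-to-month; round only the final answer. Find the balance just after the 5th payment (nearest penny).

£854.64

Monthly rate r = 26.9%/12 = 2.24167% = 0.0224167.
Each month: B ← B·(1+r) − £50.00.
Month 1: interest £22.39; balance after payment £971.39.
Month 2: interest £21.78; balance after payment £943.17.
Month 3: interest £21.14; balance after payment £914.31.
Month 4: interest £20.50; balance after payment £884.81.
Month 5: interest £19.83; balance after payment £854.64.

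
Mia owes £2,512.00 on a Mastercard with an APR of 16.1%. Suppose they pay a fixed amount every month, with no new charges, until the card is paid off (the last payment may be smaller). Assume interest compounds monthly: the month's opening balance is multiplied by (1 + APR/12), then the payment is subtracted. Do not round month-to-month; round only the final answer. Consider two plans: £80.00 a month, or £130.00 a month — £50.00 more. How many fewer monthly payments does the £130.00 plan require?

Monthly rate r = 16.1%/12 = 1.34167% = 0.0134167.
At £80.00/mo: n = ⌈−ln(1 − rB₀/P)/ln(1+r)⌉ = 42 payments (last £3.12); total interest = total paid − £2,512.00 = £771.12.
At £130.00/mo: 23 payments (last £67.42); total interest £415.42.
Payments saved = 42 − 23 = 19.

19 fewer payments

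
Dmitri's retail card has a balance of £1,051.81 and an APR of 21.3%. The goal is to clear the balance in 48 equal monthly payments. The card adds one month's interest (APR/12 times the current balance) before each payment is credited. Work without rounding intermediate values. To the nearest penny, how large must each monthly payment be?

£32.74

Monthly rate r = 21.3%/12 = 1.775% = 0.01775.
Level-payment amortization: P = B₀·r / (1 − (1+r)^(−n)) = 1051.81·0.01775 / (1 − 1.01775^(−48)).
Denominator 1 − (1+r)^(−48) = 0.570239329.
P = 18.6696 / 0.570239329 ≈ 32.74.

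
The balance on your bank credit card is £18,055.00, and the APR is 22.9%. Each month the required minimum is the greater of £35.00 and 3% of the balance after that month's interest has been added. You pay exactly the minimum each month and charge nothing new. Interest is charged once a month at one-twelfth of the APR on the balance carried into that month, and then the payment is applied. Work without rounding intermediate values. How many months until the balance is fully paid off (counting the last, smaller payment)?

291 months

Monthly rate r = 22.9%/12 = 1.90833% = 0.0190833.
While 3% of the post-interest balance exceeds £35.00, each month B ← (B·(1+r))·(1 − 0.03), i.e. B shrinks by the factor (1+r)·0.97 = 0.98851.
This holds for months 1–239. Entering month 240 the balance is £1,140.67; 3% of the post-interest balance is now below £35.00, so the flat £35.00 minimum applies from here.
From month 240 a fixed £35.00 at rate r clears £1,140.67 in 52 more payments. Total: 239 + 52 = 291 months.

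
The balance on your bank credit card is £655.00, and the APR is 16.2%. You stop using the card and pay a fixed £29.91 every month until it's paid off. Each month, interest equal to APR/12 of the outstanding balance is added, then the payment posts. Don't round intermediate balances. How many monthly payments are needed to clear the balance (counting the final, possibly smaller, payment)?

27 months

Monthly rate r = 16.2%/12 = 1.35% = 0.0135.
Recurrence: B ← B·(1+r) − £29.91.
Month 1: interest £8.84; balance after payment £633.93.
Month 2: interest £8.56; balance after payment £612.58.
Closed form: n = −ln(1 − rB₀/P)/ln(1+r) = −ln(0.70436)/ln(1.0135) ≈ 26.135, so the balance reaches zero during payment 27.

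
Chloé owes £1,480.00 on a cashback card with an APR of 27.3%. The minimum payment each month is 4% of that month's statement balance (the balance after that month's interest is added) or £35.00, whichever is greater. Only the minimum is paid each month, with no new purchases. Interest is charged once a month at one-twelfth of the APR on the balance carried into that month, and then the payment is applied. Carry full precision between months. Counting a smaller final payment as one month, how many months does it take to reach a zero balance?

67 months

Monthly rate r = 27.3%/12 = 2.275% = 0.02275.
While 4% of the post-interest balance exceeds £35.00, each month B ← (B·(1+r))·(1 − 0.04), i.e. B shrinks by the factor (1+r)·0.96 = 0.98184.
This holds for months 1–30. Entering month 31 the balance is £854.05; 4% of the post-interest balance is now below £35.00, so the flat £35.00 minimum applies from here.
From month 31 a fixed £35.00 at rate r clears £854.05 in 37 more payments. Total: 30 + 37 = 67 months.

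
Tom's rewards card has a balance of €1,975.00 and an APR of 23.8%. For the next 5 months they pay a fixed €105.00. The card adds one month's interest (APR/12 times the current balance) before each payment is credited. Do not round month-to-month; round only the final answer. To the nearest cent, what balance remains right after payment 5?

Monthly rate r = 23.8%/12 = 1.98333% = 0.0198333.
Each month: B ← B·(1+r) − €105.00.
Month 1: interest €39.17; balance after payment €1,909.17.
Month 2: interest €37.87; balance after payment €1,842.04.
Month 3: interest €36.53; balance after payment €1,773.57.
Month 4: interest €35.18; balance after payment €1,703.75.
Month 5: interest €33.79; balance after payment €1,632.54.

€1,632.54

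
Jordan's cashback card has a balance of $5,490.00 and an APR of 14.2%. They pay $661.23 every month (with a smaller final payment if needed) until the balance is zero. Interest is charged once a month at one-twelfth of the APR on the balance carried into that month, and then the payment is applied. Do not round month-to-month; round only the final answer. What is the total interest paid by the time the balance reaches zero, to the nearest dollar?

Monthly rate r = 14.2%/12 = 1.18333% = 0.0118333.
Payoff takes n = ⌈−ln(1 − rB₀/P)/ln(1+r)⌉ = ⌈8.791⌉ = 9 payments; the last is $523.70.
Total paid = 8·$661.23 + $523.70 = $5,813.54.
Total interest = total paid − principal = $5,813.54 − $5,490.00 = $323.54.

$324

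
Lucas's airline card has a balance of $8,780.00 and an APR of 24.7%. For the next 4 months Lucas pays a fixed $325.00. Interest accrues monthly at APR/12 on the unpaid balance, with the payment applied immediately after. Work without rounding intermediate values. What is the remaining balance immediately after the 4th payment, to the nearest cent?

$8,184.82

Monthly rate r = 24.7%/12 = 2.05833% = 0.0205833.
Each month: B ← B·(1+r) − $325.00.
Month 1: interest $180.72; balance after payment $8,635.72.
Month 2: interest $177.75; balance after payment $8,488.47.
Month 3: interest $174.72; balance after payment $8,338.19.
Month 4: interest $171.63; balance after payment $8,184.82.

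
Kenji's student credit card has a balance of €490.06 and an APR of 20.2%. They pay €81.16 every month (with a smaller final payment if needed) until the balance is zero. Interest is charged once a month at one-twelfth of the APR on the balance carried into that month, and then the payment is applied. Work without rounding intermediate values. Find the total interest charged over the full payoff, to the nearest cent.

€31.24

Monthly rate r = 20.2%/12 = 1.68333% = 0.0168333.
Payoff takes n = ⌈−ln(1 − rB₀/P)/ln(1+r)⌉ = ⌈6.421⌉ = 7 payments; the last is €34.34.
Total paid = 6·€81.16 + €34.34 = €521.30.
Total interest = total paid − principal = €521.30 − €490.06 = €31.24.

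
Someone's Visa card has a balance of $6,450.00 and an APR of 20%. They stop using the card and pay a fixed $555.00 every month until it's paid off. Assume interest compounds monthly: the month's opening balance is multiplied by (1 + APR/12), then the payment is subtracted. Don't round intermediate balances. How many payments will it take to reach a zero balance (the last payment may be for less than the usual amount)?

14 months

Monthly rate r = 20%/12 = 1.66667% = 0.0166667.
Recurrence: B ← B·(1+r) − $555.00.
Month 1: interest $107.50; balance after payment $6,002.50.
Month 2: interest $100.04; balance after payment $5,547.54.
Closed form: n = −ln(1 − rB₀/P)/ln(1+r) = −ln(0.80631)/ln(1.01667) ≈ 13.025, so the balance reaches zero during payment 14.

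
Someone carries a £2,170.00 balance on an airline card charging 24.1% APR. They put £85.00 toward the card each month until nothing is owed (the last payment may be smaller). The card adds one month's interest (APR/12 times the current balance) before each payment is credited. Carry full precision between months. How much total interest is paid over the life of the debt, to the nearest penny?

Monthly rate r = 24.1%/12 = 2.00833% = 0.0200833.
Payoff takes n = ⌈−ln(1 − rB₀/P)/ln(1+r)⌉ = ⌈36.154⌉ = 37 payments; the last is £13.24.
Total paid = 36·£85.00 + £13.24 = £3,073.24.
Total interest = total paid − principal = £3,073.24 − £2,170.00 = £903.24.

£903.24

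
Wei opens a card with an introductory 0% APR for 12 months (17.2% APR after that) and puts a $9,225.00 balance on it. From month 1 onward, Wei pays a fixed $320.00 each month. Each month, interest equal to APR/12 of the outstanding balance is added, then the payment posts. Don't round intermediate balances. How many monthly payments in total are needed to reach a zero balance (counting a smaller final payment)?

32 payments

Promo months 1–12 at r₀ = 0%/12 = 0; months 13+ at r₁ = 17.2%/12 = 0.0143333.
After month 12 (no interest yet): B = $9,225.00 − 12·$320.00 = $5,385.00.
Then at r₁ with $320.00/mo: n₂ = −ln(1 − r₁·B/P)/ln(1+r₁) ≈ 19.39 → 20 more payments.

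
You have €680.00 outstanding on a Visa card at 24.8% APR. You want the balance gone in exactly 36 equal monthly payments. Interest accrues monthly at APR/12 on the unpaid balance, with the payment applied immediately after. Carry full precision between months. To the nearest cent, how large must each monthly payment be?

€26.96

Monthly rate r = 24.8%/12 = 2.06667% = 0.0206667.
Level-payment amortization: P = B₀·r / (1 − (1+r)^(−n)) = 680.00·0.0206667 / (1 − 1.02067^(−36)).
Denominator 1 − (1+r)^(−36) = 0.521173188.
P = 14.0533 / 0.521173188 ≈ 26.96.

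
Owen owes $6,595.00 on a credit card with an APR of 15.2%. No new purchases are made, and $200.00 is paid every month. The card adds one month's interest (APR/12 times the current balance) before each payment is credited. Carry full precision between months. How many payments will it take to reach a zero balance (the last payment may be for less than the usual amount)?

Monthly rate r = 15.2%/12 = 1.26667% = 0.0126667.
Recurrence: B ← B·(1+r) − $200.00.
Month 1: interest $83.54; balance after payment $6,478.54.
Month 2: interest $82.06; balance after payment $6,360.60.
Closed form: n = −ln(1 − rB₀/P)/ln(1+r) = −ln(0.58232)/ln(1.01267) ≈ 42.960, so the balance reaches zero during payment 43.

43 payments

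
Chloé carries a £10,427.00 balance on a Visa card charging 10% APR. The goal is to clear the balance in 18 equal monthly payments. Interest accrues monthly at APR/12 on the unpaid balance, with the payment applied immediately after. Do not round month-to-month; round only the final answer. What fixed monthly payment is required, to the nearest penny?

£626.22

Monthly rate r = 10%/12 = 0.833333% = 0.00833333.
Level-payment amortization: P = B₀·r / (1 − (1+r)^(−n)) = 10427.00·0.00833333 / (1 − 1.00833^(−18)).
Denominator 1 − (1+r)^(−18) = 0.138756885.
P = 86.8917 / 0.138756885 ≈ 626.22.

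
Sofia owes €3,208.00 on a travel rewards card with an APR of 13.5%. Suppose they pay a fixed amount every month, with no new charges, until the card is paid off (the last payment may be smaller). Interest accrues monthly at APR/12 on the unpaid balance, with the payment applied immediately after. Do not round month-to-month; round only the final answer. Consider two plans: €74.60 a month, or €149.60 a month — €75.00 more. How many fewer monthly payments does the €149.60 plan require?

Monthly rate r = 13.5%/12 = 1.125% = 0.01125.
At €74.60/mo: n = ⌈−ln(1 − rB₀/P)/ln(1+r)⌉ = 60 payments (last €7.90); total interest = total paid − €3,208.00 = €1,201.30.
At €149.60/mo: 25 payments (last €101.57); total interest €483.97.
Payments saved = 60 − 25 = 35.

35 fewer payments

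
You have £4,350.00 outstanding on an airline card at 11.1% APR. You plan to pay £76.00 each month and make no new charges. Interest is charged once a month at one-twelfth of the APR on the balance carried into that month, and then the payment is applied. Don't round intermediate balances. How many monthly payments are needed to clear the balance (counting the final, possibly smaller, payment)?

82 months

Monthly rate r = 11.1%/12 = 0.925% = 0.00925.
Recurrence: B ← B·(1+r) − £76.00.
Month 1: interest £40.24; balance after payment £4,314.24.
Month 2: interest £39.91; balance after payment £4,278.14.
Closed form: n = −ln(1 − rB₀/P)/ln(1+r) = −ln(0.47056)/ln(1.00925) ≈ 81.872, so the balance reaches zero during payment 82.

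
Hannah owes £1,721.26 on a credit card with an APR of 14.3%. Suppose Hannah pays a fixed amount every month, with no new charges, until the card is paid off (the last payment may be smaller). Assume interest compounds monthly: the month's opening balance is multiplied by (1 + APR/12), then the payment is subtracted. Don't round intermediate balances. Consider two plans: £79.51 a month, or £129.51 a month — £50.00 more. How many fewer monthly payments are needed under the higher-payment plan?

11 fewer payments

Monthly rate r = 14.3%/12 = 1.19167% = 0.0119167.
At £79.51/mo: n = ⌈−ln(1 − rB₀/P)/ln(1+r)⌉ = 26 payments (last £14.96); total interest = total paid − £1,721.26 = £281.45.
At £129.51/mo: 15 payments (last £72.11); total interest £163.99.
Payments saved = 26 − 15 = 11.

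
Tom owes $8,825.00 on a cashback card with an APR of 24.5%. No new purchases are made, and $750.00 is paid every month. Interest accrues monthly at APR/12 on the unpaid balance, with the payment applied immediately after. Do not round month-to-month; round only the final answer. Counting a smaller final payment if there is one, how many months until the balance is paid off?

Monthly rate r = 24.5%/12 = 2.04167% = 0.0204167.
Recurrence: B ← B·(1+r) − $750.00.
Month 1: interest $180.18; balance after payment $8,255.18.
Month 2: interest $168.54; balance after payment $7,673.72.
Closed form: n = −ln(1 − rB₀/P)/ln(1+r) = −ln(0.75976)/ln(1.02042) ≈ 13.594, so the balance reaches zero during payment 14.

14 months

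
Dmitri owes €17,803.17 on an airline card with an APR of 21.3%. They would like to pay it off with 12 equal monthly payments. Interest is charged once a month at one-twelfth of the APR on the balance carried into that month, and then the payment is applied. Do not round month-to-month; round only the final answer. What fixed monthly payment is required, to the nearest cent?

Monthly rate r = 21.3%/12 = 1.775% = 0.01775.
Level-payment amortization: P = B₀·r / (1 − (1+r)^(−n)) = 17803.17·0.01775 / (1 − 1.01775^(−12)).
Denominator 1 − (1+r)^(−12) = 0.190332574.
P = 316.006 / 0.190332574 ≈ 1660.28.

€1,660.28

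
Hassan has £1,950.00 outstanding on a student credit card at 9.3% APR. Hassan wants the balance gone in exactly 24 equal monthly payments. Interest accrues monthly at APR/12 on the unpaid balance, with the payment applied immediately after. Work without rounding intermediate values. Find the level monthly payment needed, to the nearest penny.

£89.35

Monthly rate r = 9.3%/12 = 0.775% = 0.00775.
Level-payment amortization: P = B₀·r / (1 − (1+r)^(−n)) = 1950.00·0.00775 / (1 − 1.00775^(−24)).
Denominator 1 − (1+r)^(−24) = 0.169130846.
P = 15.1125 / 0.169130846 ≈ 89.35.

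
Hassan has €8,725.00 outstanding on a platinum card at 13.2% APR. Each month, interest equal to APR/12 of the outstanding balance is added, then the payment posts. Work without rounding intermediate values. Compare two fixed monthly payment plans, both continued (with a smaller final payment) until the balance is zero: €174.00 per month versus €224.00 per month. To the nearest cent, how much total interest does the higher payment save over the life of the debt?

Monthly rate r = 13.2%/12 = 1.1% = 0.011.
At €174.00/mo: n = ⌈−ln(1 − rB₀/P)/ln(1+r)⌉ = 74 payments (last €54.45); total interest = total paid − €8,725.00 = €4,031.45.
At €224.00/mo: 52 payments (last €30.52); total interest €2,729.52.
Interest saved = €4,031.45 − €2,729.52 = €1,301.93.

€1,301.93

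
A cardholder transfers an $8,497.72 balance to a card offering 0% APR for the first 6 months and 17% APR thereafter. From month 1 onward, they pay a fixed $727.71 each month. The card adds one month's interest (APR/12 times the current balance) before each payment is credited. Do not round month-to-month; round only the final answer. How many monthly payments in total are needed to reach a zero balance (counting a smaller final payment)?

Promo months 1–6 at r₀ = 0%/12 = 0; months 7+ at r₁ = 17%/12 = 0.0141667.
After month 6 (no interest yet): B = $8,497.72 − 6·$727.71 = $4,131.46.
Then at r₁ with $727.71/mo: n₂ = −ln(1 − r₁·B/P)/ln(1+r₁) ≈ 5.96 → 6 more payments.

12 payments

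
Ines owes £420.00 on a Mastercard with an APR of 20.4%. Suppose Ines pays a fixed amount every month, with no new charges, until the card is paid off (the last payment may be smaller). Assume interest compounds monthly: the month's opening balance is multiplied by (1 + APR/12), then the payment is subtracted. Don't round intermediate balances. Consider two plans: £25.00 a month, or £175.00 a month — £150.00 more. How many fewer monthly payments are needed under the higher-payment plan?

17 fewer payments

Monthly rate r = 20.4%/12 = 1.7% = 0.017.
At £25.00/mo: n = ⌈−ln(1 − rB₀/P)/ln(1+r)⌉ = 20 payments (last £23.78); total interest = total paid − £420.00 = £78.78.
At £175.00/mo: 3 payments (last £82.81); total interest £12.81.
Payments saved = 20 − 3 = 17.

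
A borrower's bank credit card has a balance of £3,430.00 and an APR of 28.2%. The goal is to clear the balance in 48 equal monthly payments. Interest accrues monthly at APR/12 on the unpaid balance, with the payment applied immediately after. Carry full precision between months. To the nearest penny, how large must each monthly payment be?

£119.94

Monthly rate r = 28.2%/12 = 2.35% = 0.0235.
Level-payment amortization: P = B₀·r / (1 − (1+r)^(−n)) = 3430.00·0.0235 / (1 − 1.0235^(−48)).
Denominator 1 − (1+r)^(−48) = 0.672068343.
P = 80.605 / 0.672068343 ≈ 119.94.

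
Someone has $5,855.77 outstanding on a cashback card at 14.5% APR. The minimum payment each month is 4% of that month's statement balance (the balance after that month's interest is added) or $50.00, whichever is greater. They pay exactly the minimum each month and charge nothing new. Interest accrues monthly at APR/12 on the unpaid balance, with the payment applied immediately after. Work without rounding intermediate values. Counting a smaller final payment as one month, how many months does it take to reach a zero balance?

84 months

Monthly rate r = 14.5%/12 = 1.20833% = 0.0120833.
While 4% of the post-interest balance exceeds $50.00, each month B ← (B·(1+r))·(1 − 0.04), i.e. B shrinks by the factor (1+r)·0.96 = 0.9716.
This holds for months 1–55. Entering month 56 the balance is $1,200.60; 4% of the post-interest balance is now below $50.00, so the flat $50.00 minimum applies from here.
From month 56 a fixed $50.00 at rate r clears $1,200.60 in 29 more payments. Total: 55 + 29 = 84 months.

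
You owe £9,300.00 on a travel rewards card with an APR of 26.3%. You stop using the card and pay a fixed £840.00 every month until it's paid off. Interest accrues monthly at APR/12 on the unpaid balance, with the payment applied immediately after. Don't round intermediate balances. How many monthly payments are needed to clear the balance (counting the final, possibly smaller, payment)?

Monthly rate r = 26.3%/12 = 2.19167% = 0.0219167.
Recurrence: B ← B·(1+r) − £840.00.
Month 1: interest £203.83; balance after payment £8,663.83.
Month 2: interest £189.88; balance after payment £8,013.71.
Closed form: n = −ln(1 − rB₀/P)/ln(1+r) = −ln(0.75735)/ln(1.02192) ≈ 12.820, so the balance reaches zero during payment 13.

13 payments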